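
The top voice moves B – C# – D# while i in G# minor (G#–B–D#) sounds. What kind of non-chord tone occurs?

C# is a passing tone.

The harmony at that moment is G# minor triad (G#, B, D#); C# is not a chord tone.
It is approached by step up from B and left by step up to D#.
Step in, step out in the same direction — a passing tone.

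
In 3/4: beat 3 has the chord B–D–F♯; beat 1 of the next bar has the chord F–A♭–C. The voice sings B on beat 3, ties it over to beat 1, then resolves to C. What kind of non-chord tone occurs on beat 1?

The harmony at that moment is F minor triad (F, A♭, C); B is not a chord tone.
It is held over (the same pitch as the preceding B) and left by step up to C.
Held over from the previous chord and resolving up by step — a retardation.

Retardation.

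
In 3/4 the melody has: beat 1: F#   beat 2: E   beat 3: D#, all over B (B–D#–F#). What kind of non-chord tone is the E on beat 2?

The harmony at that moment is B major triad (B, D#, F#); E is not a chord tone.
It is approached by step down from F# and left by step down to D#.
Step in, step out in the same direction — a passing tone.

Passing tone.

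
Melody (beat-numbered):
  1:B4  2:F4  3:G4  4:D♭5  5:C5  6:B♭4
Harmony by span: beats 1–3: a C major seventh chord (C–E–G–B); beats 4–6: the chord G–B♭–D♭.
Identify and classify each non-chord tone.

F4 (beat 2) — appoggiatura; C5 (beat 5) — passing tone.

The harmony at that moment is C major seventh chord (C, E, G, B); F4 is not a chord tone.
It is approached by leap down from B4 and left by step up to G4.
Leap in, step out — an appoggiatura.
The harmony at that moment is G diminished triad (G, B♭, D♭); C5 is not a chord tone.
It is approached by step down from D♭5 and left by step down to B♭4.
Step in, step out in the same direction — a passing tone.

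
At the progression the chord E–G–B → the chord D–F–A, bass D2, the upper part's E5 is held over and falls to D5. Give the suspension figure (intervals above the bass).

9–8 suspension.

At the second chord the bass is D2. The suspended E5 lies a ninth above the bass; after resolving down by step to D5, the interval above the bass becomes an octave.
Suspension figures are named by those two intervals: 9–8.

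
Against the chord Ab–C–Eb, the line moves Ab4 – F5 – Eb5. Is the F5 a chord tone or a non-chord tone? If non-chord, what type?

Non-chord tone — an appoggiatura.

The harmony at that moment is Ab major triad (Ab, C, Eb); F5 is not a chord tone.
It is approached by leap up from Ab4 and left by step down to Eb5.
Leap in, step out — an appoggiatura.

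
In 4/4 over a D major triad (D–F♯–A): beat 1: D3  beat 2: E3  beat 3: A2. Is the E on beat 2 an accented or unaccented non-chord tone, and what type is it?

The harmony at that moment is D major triad (D, F♯, A); E3 is not a chord tone.
It is approached by step up from D3 and left by leap down to A2.
Step in, leap out — an escape tone.
It falls on a weak beat, so it is unaccented.

Unaccented escape tone.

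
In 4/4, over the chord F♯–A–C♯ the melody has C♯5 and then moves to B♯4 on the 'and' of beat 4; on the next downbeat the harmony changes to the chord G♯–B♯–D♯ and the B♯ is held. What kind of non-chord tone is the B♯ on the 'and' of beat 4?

The harmony at that moment is F♯ minor triad (F♯, A, C♯); B♯4 is not a chord tone.
It is approached by step down from C♯5 and then sustained as the same pitch into the next harmony.
Arriving early and becoming a chord tone when the harmony changes — an anticipation.

Anticipation.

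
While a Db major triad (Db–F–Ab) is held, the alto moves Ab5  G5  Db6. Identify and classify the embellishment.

The harmony at that moment is Db major triad (Db, F, Ab); G5 is not a chord tone.
It is approached by step down from Ab5 and left by leap up to Db6.
Step in, leap out — an escape tone.

G5 is an escape tone.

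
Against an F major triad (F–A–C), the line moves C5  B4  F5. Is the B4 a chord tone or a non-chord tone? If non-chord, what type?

The harmony at that moment is F major triad (F, A, C); B4 is not a chord tone.
It is approached by step down from C5 and left by leap up to F5.
Step in, leap out — an escape tone.

Non-chord tone — an escape tone.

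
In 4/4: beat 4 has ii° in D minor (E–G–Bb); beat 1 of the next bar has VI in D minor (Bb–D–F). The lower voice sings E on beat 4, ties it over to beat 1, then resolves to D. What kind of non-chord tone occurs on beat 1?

Suspension.

The harmony at that moment is Bb major triad (Bb, D, F); E is not a chord tone.
It is held over (the same pitch as the preceding E) and left by step down to D.
Held over from the previous chord and resolving down by step — a suspension.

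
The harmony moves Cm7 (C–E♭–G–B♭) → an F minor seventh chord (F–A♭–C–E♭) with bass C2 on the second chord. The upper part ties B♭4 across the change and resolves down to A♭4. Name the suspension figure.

7–6 suspension.

At the second chord the bass is C2. The suspended B♭4 lies a seventh above the bass; after resolving down by step to A♭4, the interval above the bass becomes a sixth.
Suspension figures are named by those two intervals: 7–6.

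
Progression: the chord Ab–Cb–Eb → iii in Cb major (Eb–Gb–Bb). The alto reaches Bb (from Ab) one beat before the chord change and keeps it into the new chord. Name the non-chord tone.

The harmony at that moment is Ab minor triad (Ab, Cb, Eb); Bb is not a chord tone.
It is approached by step up from Ab and then sustained as the same pitch into the next harmony.
Arriving early and becoming a chord tone when the harmony changes — an anticipation.

Bb is an anticipation.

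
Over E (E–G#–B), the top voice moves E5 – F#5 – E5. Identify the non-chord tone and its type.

F#5 is a neighbor tone.

The harmony at that moment is E major triad (E, G#, B); F#5 is not a chord tone.
It is approached by step up from E5 and left by step down to E5.
Step away and step back to the same note — a neighbor tone (upper neighbor).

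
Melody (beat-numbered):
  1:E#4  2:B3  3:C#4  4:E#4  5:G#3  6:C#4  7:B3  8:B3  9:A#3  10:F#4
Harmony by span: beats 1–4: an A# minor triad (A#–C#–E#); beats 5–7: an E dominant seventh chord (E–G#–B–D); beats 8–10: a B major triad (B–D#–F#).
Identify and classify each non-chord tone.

The harmony at that moment is A# minor triad (A#, C#, E#); B3 is not a chord tone.
It is approached by leap down from E#4 and left by step up to C#4.
Leap in, step out — an appoggiatura.
The harmony at that moment is E dominant seventh chord (E, G#, B, D); C#4 is not a chord tone.
It is approached by leap up from G#3 and left by step down to B3.
Leap in, step out — an appoggiatura.
The harmony at that moment is B major triad (B, D#, F#); A#3 is not a chord tone.
It is approached by step down from B3 and left by leap up to F#4.
Step in, leap out — an escape tone.

B3 (beat 2) — appoggiatura; C#4 (beat 6) — appoggiatura; A#3 (beat 9) — escape tone.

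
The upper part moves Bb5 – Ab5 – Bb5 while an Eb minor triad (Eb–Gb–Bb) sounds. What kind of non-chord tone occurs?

Ab5 is a neighbor tone.

The harmony at that moment is Eb minor triad (Eb, Gb, Bb); Ab5 is not a chord tone.
It is approached by step down from Bb5 and left by step up to Bb5.
Step away and step back to the same note — a neighbor tone (lower neighbor).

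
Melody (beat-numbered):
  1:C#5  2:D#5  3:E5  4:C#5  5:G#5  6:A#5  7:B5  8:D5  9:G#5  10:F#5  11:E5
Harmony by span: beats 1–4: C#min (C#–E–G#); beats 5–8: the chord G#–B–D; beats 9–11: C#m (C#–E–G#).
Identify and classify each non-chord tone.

D#5 (beat 2) — passing tone; A#5 (beat 6) — passing tone; F#5 (beat 10) — passing tone.

The harmony at that moment is C# minor triad (C#, E, G#); D#5 is not a chord tone.
It is approached by step up from C#5 and left by step up to E5.
Step in, step out in the same direction — a passing tone.
The harmony at that moment is G# diminished triad (G#, B, D); A#5 is not a chord tone.
It is approached by step up from G#5 and left by step up to B5.
Step in, step out in the same direction — a passing tone.
The harmony at that moment is C# minor triad (C#, E, G#); F#5 is not a chord tone.
It is approached by step down from G#5 and left by step down to E5.
Step in, step out in the same direction — a passing tone.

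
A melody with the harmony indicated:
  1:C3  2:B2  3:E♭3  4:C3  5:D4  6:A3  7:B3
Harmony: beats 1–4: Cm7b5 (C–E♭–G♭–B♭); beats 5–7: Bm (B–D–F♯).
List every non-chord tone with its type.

B2 (beat 2) — escape tone; A3 (beat 6) — appoggiatura.

The harmony at that moment is C half-diminished seventh chord (C, E♭, G♭, B♭); B2 is not a chord tone.
It is approached by step down from C3 and left by leap up to E♭3.
Step in, leap out — an escape tone.
The harmony at that moment is B minor triad (B, D, F♯); A3 is not a chord tone.
It is approached by leap down from D4 and left by step up to B3.
Leap in, step out — an appoggiatura.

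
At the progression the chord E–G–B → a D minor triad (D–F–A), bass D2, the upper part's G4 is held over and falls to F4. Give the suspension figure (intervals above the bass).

At the second chord the bass is D2. The suspended G4 lies a fourth above the bass; after resolving down by step to F4, the interval above the bass becomes a third.
Suspension figures are named by those two intervals: 4–3.

4–3 suspension.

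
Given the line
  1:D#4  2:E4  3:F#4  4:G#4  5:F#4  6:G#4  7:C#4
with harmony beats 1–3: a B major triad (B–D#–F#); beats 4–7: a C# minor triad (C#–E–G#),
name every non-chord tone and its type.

E4 (beat 2) — passing tone; F#4 (beat 5) — neighbor tone.

The harmony at that moment is B major triad (B, D#, F#); E4 is not a chord tone.
It is approached by step up from D#4 and left by step up to F#4.
Step in, step out in the same direction — a passing tone.
The harmony at that moment is C# minor triad (C#, E, G#); F#4 is not a chord tone.
It is approached by step down from G#4 and left by step up to G#4.
Step away and step back to the same note — a neighbor tone (lower neighbor).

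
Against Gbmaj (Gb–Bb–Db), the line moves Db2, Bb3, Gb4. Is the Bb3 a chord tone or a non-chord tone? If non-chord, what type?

Gb major triad contains Gb, Bb, Db; Bb is the third, so it is a chord tone.

Chord tone (the third of Gb major triad).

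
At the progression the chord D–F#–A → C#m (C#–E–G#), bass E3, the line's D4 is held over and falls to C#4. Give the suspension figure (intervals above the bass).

At the second chord the bass is E3. The suspended D4 lies a seventh above the bass; after resolving down by step to C#4, the interval above the bass becomes a sixth.
Suspension figures are named by those two intervals: 7–6.

7–6 suspension.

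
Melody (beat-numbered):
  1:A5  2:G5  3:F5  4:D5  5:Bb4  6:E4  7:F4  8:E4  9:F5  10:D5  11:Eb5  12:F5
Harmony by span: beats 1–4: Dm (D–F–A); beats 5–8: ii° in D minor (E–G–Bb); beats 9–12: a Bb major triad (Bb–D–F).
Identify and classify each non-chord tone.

The harmony at that moment is D minor triad (D, F, A); G5 is not a chord tone.
It is approached by step down from A5 and left by step down to F5.
Step in, step out in the same direction — a passing tone.
The harmony at that moment is E diminished triad (E, G, Bb); F4 is not a chord tone.
It is approached by step up from E4 and left by step down to E4.
Step away and step back to the same note — a neighbor tone (upper neighbor).
The harmony at that moment is Bb major triad (Bb, D, F); Eb5 is not a chord tone.
It is approached by step up from D5 and left by step up to F5.
Step in, step out in the same direction — a passing tone.

G5 (beat 2) — passing tone; F4 (beat 7) — neighbor tone; Eb5 (beat 11) — passing tone.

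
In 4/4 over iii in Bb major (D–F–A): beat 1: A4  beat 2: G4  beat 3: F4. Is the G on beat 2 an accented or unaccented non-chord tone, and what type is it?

The harmony at that moment is D minor triad (D, F, A); G4 is not a chord tone.
It is approached by step down from A4 and left by step down to F4.
Step in, step out in the same direction — a passing tone.
It falls on a weak beat, so it is unaccented.

Unaccented passing tone.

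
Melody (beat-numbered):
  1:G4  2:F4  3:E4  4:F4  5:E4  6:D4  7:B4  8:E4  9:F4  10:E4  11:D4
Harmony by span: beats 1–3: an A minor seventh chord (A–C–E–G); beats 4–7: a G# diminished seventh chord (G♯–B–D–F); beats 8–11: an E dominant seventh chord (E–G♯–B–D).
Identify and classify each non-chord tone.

The harmony at that moment is A minor seventh chord (A, C, E, G); F4 is not a chord tone.
It is approached by step down from G4 and left by step down to E4.
Step in, step out in the same direction — a passing tone.
The harmony at that moment is G♯ diminished seventh chord (G♯, B, D, F); E4 is not a chord tone.
It is approached by step down from F4 and left by step down to D4.
Step in, step out in the same direction — a passing tone.
The harmony at that moment is E dominant seventh chord (E, G♯, B, D); F4 is not a chord tone.
It is approached by step up from E4 and left by step down to E4.
Step away and step back to the same note — a neighbor tone (upper neighbor).

F4 (beat 2) — passing tone; E4 (beat 5) — passing tone; F4 (beat 9) — neighbor tone.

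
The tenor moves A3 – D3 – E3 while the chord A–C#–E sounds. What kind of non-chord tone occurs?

The harmony at that moment is A major triad (A, C#, E); D3 is not a chord tone.
It is approached by leap down from A3 and left by step up to E3.
Leap in, step out — an appoggiatura.

D3 is an appoggiatura.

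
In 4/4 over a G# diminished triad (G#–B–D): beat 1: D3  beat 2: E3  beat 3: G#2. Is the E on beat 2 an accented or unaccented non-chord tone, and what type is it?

The harmony at that moment is G# diminished triad (G#, B, D); E3 is not a chord tone.
It is approached by step up from D3 and left by leap down to G#2.
Step in, leap out — an escape tone.
It falls on a weak beat, so it is unaccented.

Unaccented escape tone.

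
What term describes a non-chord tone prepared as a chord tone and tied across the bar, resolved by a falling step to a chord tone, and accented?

Approach: by preparation — the pitch is first a chord tone, then held (tied or repeated) while the harmony changes under it. Departure: down by step. Metric position: strong.
A prepared dissonance that resolves downward by step — a suspension. (The same figure resolving upward would be a retardation.)

Suspension.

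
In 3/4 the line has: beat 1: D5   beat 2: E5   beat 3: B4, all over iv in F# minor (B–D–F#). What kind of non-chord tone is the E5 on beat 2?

The harmony at that moment is B minor triad (B, D, F#); E5 is not a chord tone.
It is approached by step up from D5 and left by leap down to B4.
Step in, leap out, on a weak beat — an escape tone.

Escape tone.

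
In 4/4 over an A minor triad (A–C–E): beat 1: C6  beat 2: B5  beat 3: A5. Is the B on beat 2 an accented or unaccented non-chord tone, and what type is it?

Unaccented passing tone.

The harmony at that moment is A minor triad (A, C, E); B5 is not a chord tone.
It is approached by step down from C6 and left by step down to A5.
Step in, step out in the same direction — a passing tone.
It falls on a weak beat, so it is unaccented.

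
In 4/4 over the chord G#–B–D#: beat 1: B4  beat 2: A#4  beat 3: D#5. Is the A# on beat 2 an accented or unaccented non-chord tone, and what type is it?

Unaccented escape tone.

The harmony at that moment is G# minor triad (G#, B, D#); A#4 is not a chord tone.
It is approached by step down from B4 and left by leap up to D#5.
Step in, leap out — an escape tone.
It falls on a weak beat, so it is unaccented.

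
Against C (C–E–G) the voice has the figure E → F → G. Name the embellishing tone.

The harmony at that moment is C major triad (C, E, G); F is not a chord tone.
It is approached by step up from E and left by step up to G.
Step in, step out in the same direction — a passing tone.

F is a passing tone.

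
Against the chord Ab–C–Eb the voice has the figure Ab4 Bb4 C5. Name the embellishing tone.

The harmony at that moment is Ab major triad (Ab, C, Eb); Bb4 is not a chord tone.
It is approached by step up from Ab4 and left by step up to C5.
Step in, step out in the same direction — a passing tone.

Bb4 is a passing tone.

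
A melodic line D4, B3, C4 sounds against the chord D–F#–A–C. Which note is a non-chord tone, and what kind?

The harmony at that moment is D dominant seventh chord (D, F#, A, C); B3 is not a chord tone.
It is approached by leap down from D4 and left by step up to C4.
Leap in, step out — an appoggiatura.

B3 is an appoggiatura.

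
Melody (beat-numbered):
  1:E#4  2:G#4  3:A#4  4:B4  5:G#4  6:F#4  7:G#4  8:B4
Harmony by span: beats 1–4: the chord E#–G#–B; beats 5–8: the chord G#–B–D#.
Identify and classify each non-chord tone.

A#4 (beat 3) — passing tone; F#4 (beat 6) — neighbor tone.

The harmony at that moment is E# diminished triad (E#, G#, B); A#4 is not a chord tone.
It is approached by step up from G#4 and left by step up to B4.
Step in, step out in the same direction — a passing tone.
The harmony at that moment is G# minor triad (G#, B, D#); F#4 is not a chord tone.
It is approached by step down from G#4 and left by step up to G#4.
Step away and step back to the same note — a neighbor tone (lower neighbor).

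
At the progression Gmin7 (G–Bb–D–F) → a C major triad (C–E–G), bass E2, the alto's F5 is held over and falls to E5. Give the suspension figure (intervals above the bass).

At the second chord the bass is E2. The suspended F5 lies a ninth above the bass; after resolving down by step to E5, the interval above the bass becomes an octave.
Suspension figures are named by those two intervals: 9–8.

9–8 suspension.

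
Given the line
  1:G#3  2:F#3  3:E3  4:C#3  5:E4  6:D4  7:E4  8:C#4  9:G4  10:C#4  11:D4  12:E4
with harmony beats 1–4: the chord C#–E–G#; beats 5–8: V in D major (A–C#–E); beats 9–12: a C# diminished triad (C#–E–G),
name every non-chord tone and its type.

F#3 (beat 2) — passing tone; D4 (beat 6) — neighbor tone; D4 (beat 11) — passing tone.

The harmony at that moment is C# minor triad (C#, E, G#); F#3 is not a chord tone.
It is approached by step down from G#3 and left by step down to E3.
Step in, step out in the same direction — a passing tone.
The harmony at that moment is A major triad (A, C#, E); D4 is not a chord tone.
It is approached by step down from E4 and left by step up to E4.
Step away and step back to the same note — a neighbor tone (lower neighbor).
The harmony at that moment is C# diminished triad (C#, E, G); D4 is not a chord tone.
It is approached by step up from C#4 and left by step up to E4.
Step in, step out in the same direction — a passing tone.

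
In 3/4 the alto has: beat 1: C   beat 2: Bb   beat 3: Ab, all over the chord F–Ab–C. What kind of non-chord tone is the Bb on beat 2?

The harmony at that moment is F minor triad (F, Ab, C); Bb is not a chord tone.
It is approached by step down from C and left by step down to Ab.
Step in, step out in the same direction — a passing tone.

Passing tone.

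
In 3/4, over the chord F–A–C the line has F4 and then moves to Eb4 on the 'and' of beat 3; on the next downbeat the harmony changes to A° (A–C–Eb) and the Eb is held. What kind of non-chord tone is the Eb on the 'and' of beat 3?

Anticipation.

The harmony at that moment is F major triad (F, A, C); Eb4 is not a chord tone.
It is approached by step down from F4 and then sustained as the same pitch into the next harmony.
Arriving early and becoming a chord tone when the harmony changes — an anticipation.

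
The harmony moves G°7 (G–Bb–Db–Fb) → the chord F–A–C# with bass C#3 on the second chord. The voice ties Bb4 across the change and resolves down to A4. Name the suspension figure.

7–6 suspension.

At the second chord the bass is C#3. The suspended Bb4 lies a seventh above the bass; after resolving down by step to A4, the interval above the bass becomes a sixth.
Suspension figures are named by those two intervals: 7–6.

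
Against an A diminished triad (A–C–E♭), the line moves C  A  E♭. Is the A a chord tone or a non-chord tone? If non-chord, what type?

Chord tone (the root of A diminished triad).

A diminished triad contains A, C, E♭; A is the root, so it is a chord tone.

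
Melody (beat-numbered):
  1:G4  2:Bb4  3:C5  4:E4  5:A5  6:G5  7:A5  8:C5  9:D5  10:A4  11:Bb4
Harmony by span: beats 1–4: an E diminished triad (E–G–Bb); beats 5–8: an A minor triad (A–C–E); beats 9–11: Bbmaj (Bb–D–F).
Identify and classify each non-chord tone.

The harmony at that moment is E diminished triad (E, G, Bb); C5 is not a chord tone.
It is approached by step up from Bb4 and left by leap down to E4.
Step in, leap out — an escape tone.
The harmony at that moment is A minor triad (A, C, E); G5 is not a chord tone.
It is approached by step down from A5 and left by step up to A5.
Step away and step back to the same note — a neighbor tone (lower neighbor).
The harmony at that moment is Bb major triad (Bb, D, F); A4 is not a chord tone.
It is approached by leap down from D5 and left by step up to Bb4.
Leap in, step out — an appoggiatura.

C5 (beat 3) — escape tone; G5 (beat 6) — neighbor tone; A4 (beat 10) — appoggiatura.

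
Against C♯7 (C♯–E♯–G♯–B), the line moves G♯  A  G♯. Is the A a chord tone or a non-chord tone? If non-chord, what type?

The harmony at that moment is C♯ dominant seventh chord (C♯, E♯, G♯, B); A is not a chord tone.
It is approached by step up from G♯ and left by step down to G♯.
Step away and step back to the same note — a neighbor tone (upper neighbor).

Non-chord tone — a neighbor tone.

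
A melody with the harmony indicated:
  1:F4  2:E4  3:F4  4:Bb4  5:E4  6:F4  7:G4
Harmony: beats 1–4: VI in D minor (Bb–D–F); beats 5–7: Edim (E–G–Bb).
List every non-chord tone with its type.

E4 (beat 2) — neighbor tone; F4 (beat 6) — passing tone.

The harmony at that moment is Bb major triad (Bb, D, F); E4 is not a chord tone.
It is approached by step down from F4 and left by step up to F4.
Step away and step back to the same note — a neighbor tone (lower neighbor).
The harmony at that moment is E diminished triad (E, G, Bb); F4 is not a chord tone.
It is approached by step up from E4 and left by step up to G4.
Step in, step out in the same direction — a passing tone.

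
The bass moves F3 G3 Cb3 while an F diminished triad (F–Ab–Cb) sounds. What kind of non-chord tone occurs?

The harmony at that moment is F diminished triad (F, Ab, Cb); G3 is not a chord tone.
It is approached by step up from F3 and left by leap down to Cb3.
Step in, leap out — an escape tone.

G3 is an escape tone.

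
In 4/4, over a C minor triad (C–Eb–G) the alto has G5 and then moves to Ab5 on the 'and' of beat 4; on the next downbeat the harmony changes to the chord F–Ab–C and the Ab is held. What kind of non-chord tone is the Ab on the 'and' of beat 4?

Anticipation.

The harmony at that moment is C minor triad (C, Eb, G); Ab5 is not a chord tone.
It is approached by step up from G5 and then sustained as the same pitch into the next harmony.
Arriving early and becoming a chord tone when the harmony changes — an anticipation.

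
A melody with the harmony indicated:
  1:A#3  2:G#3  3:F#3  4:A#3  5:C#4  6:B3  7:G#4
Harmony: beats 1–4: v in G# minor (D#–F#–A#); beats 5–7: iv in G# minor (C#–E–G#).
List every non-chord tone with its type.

G#3 (beat 2) — passing tone; B3 (beat 6) — escape tone.

The harmony at that moment is D# minor triad (D#, F#, A#); G#3 is not a chord tone.
It is approached by step down from A#3 and left by step down to F#3.
Step in, step out in the same direction — a passing tone.
The harmony at that moment is C# minor triad (C#, E, G#); B3 is not a chord tone.
It is approached by step down from C#4 and left by leap up to G#4.
Step in, leap out — an escape tone.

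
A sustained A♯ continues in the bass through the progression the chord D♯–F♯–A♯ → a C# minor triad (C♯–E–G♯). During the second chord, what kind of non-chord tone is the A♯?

Pedal tone (pedal point).

The harmony at that moment is C♯ minor triad (C♯, E, G♯); A♯ is not a chord tone.
It is held over (the same pitch as the preceding A♯) and then sustained as the same pitch into the next harmony.
Sustained through a change of harmony — a pedal tone.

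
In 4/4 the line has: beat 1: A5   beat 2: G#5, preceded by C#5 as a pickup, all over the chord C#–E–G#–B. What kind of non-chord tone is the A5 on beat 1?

Appoggiatura.

The harmony at that moment is C# minor seventh chord (C#, E, G#, B); A5 is not a chord tone.
It is approached by leap up from C#5 and left by step down to G#5.
Leap in, step out, metrically accented — an appoggiatura.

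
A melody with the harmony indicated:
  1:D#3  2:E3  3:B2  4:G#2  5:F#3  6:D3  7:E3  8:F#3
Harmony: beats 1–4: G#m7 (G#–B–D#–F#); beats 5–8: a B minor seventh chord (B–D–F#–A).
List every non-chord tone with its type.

E3 (beat 2) — escape tone; E3 (beat 7) — passing tone.

The harmony at that moment is G# minor seventh chord (G#, B, D#, F#); E3 is not a chord tone.
It is approached by step up from D#3 and left by leap down to B2.
Step in, leap out — an escape tone.
The harmony at that moment is B minor seventh chord (B, D, F#, A); E3 is not a chord tone.
It is approached by step up from D3 and left by step up to F#3.
Step in, step out in the same direction — a passing tone.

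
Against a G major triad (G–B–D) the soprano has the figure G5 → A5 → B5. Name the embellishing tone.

The harmony at that moment is G major triad (G, B, D); A5 is not a chord tone.
It is approached by step up from G5 and left by step up to B5.
Step in, step out in the same direction — a passing tone.

A5 is a passing tone.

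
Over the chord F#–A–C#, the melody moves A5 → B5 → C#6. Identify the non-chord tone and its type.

The harmony at that moment is F# minor triad (F#, A, C#); B5 is not a chord tone.
It is approached by step up from A5 and left by step up to C#6.
Step in, step out in the same direction — a passing tone.

B5 is a passing tone.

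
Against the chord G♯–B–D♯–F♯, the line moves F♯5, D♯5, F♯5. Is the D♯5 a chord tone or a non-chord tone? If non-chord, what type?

Chord tone (the fifth of G# minor seventh chord).

G# minor seventh chord contains G♯, B, D♯, F♯; D♯ is the fifth, so it is a chord tone.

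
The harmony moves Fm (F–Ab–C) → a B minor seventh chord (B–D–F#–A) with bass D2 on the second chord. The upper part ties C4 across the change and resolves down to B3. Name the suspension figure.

7–6 suspension.

At the second chord the bass is D2. The suspended C4 lies a seventh above the bass; after resolving down by step to B3, the interval above the bass becomes a sixth.
Suspension figures are named by those two intervals: 7–6.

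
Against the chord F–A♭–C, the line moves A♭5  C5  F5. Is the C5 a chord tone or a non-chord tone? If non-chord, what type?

Chord tone (the fifth of F minor triad).

F minor triad contains F, A♭, C; C is the fifth, so it is a chord tone.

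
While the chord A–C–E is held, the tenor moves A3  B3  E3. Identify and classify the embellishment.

The harmony at that moment is A minor triad (A, C, E); B3 is not a chord tone.
It is approached by step up from A3 and left by leap down to E3.
Step in, leap out — an escape tone.

B3 is an escape tone.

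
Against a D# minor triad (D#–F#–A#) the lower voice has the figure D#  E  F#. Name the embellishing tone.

E is a passing tone.

The harmony at that moment is D# minor triad (D#, F#, A#); E is not a chord tone.
It is approached by step up from D# and left by step up to F#.
Step in, step out in the same direction — a passing tone.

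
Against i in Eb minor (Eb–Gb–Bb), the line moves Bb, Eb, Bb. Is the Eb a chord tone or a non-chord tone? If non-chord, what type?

Eb minor triad contains Eb, Gb, Bb; Eb is the root, so it is a chord tone.

Chord tone (the root of Eb minor triad).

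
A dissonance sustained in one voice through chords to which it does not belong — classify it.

Approach: none. Departure: none — a single pitch is sustained while the chords change around it, passing through harmonies that do not contain it.
No melodic motion at all; the dissonance is created entirely by the moving harmonies against the stationary note — a pedal tone (pedal point).

Pedal tone.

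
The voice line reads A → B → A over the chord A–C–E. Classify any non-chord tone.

B is a neighbor tone.

The harmony at that moment is A minor triad (A, C, E); B is not a chord tone.
It is approached by step up from A and left by step down to A.
Step away and step back to the same note — a neighbor tone (upper neighbor).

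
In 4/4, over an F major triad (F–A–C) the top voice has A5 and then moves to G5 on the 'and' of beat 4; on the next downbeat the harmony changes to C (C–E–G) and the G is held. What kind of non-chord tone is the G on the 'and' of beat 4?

Anticipation.

The harmony at that moment is F major triad (F, A, C); G5 is not a chord tone.
It is approached by step down from A5 and then sustained as the same pitch into the next harmony.
Arriving early and becoming a chord tone when the harmony changes — an anticipation.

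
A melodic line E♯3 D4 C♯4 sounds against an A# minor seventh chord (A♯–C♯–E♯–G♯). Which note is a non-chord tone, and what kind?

D4 is an appoggiatura.

The harmony at that moment is A♯ minor seventh chord (A♯, C♯, E♯, G♯); D4 is not a chord tone.
It is approached by leap up from E♯3 and left by step down to C♯4.
Leap in, step out — an appoggiatura.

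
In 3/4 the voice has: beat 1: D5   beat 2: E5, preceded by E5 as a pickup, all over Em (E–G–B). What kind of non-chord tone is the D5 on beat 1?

Lower neighbor tone.

The harmony at that moment is E minor triad (E, G, B); D5 is not a chord tone.
It is approached by step down from E5 and left by step up to E5.
Step away and step back to the same note — a neighbor tone (lower neighbor).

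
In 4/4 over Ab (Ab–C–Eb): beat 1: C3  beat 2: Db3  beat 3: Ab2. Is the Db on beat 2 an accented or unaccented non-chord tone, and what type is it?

The harmony at that moment is Ab major triad (Ab, C, Eb); Db3 is not a chord tone.
It is approached by step up from C3 and left by leap down to Ab2.
Step in, leap out — an escape tone.
It falls on a weak beat, so it is unaccented.

Unaccented escape tone.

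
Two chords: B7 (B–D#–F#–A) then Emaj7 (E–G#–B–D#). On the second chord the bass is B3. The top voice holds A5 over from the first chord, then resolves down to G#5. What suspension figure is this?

At the second chord the bass is B3. The suspended A5 lies a seventh above the bass; after resolving down by step to G#5, the interval above the bass becomes a sixth.
Suspension figures are named by those two intervals: 7–6.

7–6 suspension.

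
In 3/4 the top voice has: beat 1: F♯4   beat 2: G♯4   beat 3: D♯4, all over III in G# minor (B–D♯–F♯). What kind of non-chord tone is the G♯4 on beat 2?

Escape tone.

The harmony at that moment is B major triad (B, D♯, F♯); G♯4 is not a chord tone.
It is approached by step up from F♯4 and left by leap down to D♯4.
Step in, leap out, on a weak beat — an escape tone.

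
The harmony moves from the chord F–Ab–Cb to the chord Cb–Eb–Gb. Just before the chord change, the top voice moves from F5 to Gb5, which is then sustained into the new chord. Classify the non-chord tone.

Gb5 is an anticipation.

The harmony at that moment is F diminished triad (F, Ab, Cb); Gb5 is not a chord tone.
It is approached by step up from F5 and then sustained as the same pitch into the next harmony.
Arriving early and becoming a chord tone when the harmony changes — an anticipation.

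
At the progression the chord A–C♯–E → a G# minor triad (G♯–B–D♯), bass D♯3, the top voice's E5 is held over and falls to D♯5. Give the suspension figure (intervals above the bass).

9–8 suspension.

At the second chord the bass is D♯3. The suspended E5 lies a ninth above the bass; after resolving down by step to D♯5, the interval above the bass becomes an octave.
Suspension figures are named by those two intervals: 9–8.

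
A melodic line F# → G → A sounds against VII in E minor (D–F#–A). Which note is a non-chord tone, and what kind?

The harmony at that moment is D major triad (D, F#, A); G is not a chord tone.
It is approached by step up from F# and left by step up to A.
Step in, step out in the same direction — a passing tone.

G is a passing tone.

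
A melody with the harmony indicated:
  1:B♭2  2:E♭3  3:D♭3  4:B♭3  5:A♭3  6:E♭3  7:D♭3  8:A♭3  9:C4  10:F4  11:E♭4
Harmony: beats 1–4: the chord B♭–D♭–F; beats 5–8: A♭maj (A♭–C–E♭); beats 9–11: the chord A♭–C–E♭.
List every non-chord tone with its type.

The harmony at that moment is B♭ minor triad (B♭, D♭, F); E♭3 is not a chord tone.
It is approached by leap up from B♭2 and left by step down to D♭3.
Leap in, step out — an appoggiatura.
The harmony at that moment is A♭ major triad (A♭, C, E♭); D♭3 is not a chord tone.
It is approached by step down from E♭3 and left by leap up to A♭3.
Step in, leap out — an escape tone.
The harmony at that moment is A♭ major triad (A♭, C, E♭); F4 is not a chord tone.
It is approached by leap up from C4 and left by step down to E♭4.
Leap in, step out — an appoggiatura.

E♭3 (beat 2) — appoggiatura; D♭3 (beat 7) — escape tone; F4 (beat 10) — appoggiatura.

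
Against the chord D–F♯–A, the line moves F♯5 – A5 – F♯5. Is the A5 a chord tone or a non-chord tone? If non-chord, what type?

Chord tone (the fifth of D major triad).

D major triad contains D, F♯, A; A is the fifth, so it is a chord tone.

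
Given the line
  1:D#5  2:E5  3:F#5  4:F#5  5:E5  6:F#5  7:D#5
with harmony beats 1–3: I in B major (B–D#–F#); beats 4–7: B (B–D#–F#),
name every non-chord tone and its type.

The harmony at that moment is B major triad (B, D#, F#); E5 is not a chord tone.
It is approached by step up from D#5 and left by step up to F#5.
Step in, step out in the same direction — a passing tone.
The harmony at that moment is B major triad (B, D#, F#); E5 is not a chord tone.
It is approached by step down from F#5 and left by step up to F#5.
Step away and step back to the same note — a neighbor tone (lower neighbor).

E5 (beat 2) — passing tone; E5 (beat 5) — neighbor tone.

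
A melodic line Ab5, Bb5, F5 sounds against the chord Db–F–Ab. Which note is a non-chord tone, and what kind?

Bb5 is an escape tone.

The harmony at that moment is Db major triad (Db, F, Ab); Bb5 is not a chord tone.
It is approached by step up from Ab5 and left by leap down to F5.
Step in, leap out — an escape tone.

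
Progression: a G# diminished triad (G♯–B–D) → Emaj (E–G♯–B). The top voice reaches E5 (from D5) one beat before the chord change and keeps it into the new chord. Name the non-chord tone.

E5 is an anticipation.

The harmony at that moment is G♯ diminished triad (G♯, B, D); E5 is not a chord tone.
It is approached by step up from D5 and then sustained as the same pitch into the next harmony.
Arriving early and becoming a chord tone when the harmony changes — an anticipation.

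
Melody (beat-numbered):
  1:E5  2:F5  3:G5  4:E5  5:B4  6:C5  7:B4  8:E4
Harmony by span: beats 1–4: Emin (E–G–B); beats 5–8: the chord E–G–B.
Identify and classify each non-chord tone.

F5 (beat 2) — passing tone; C5 (beat 6) — neighbor tone.

The harmony at that moment is E minor triad (E, G, B); F5 is not a chord tone.
It is approached by step up from E5 and left by step up to G5.
Step in, step out in the same direction — a passing tone.
The harmony at that moment is E minor triad (E, G, B); C5 is not a chord tone.
It is approached by step up from B4 and left by step down to B4.
Step away and step back to the same note — a neighbor tone (upper neighbor).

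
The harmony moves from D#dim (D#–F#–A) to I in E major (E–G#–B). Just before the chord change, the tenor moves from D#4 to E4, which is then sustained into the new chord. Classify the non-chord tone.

E4 is an anticipation.

The harmony at that moment is D# diminished triad (D#, F#, A); E4 is not a chord tone.
It is approached by step up from D#4 and then sustained as the same pitch into the next harmony.
Arriving early and becoming a chord tone when the harmony changes — an anticipation.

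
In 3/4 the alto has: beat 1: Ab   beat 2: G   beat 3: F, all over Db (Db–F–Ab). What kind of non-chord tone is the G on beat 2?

The harmony at that moment is Db major triad (Db, F, Ab); G is not a chord tone.
It is approached by step down from Ab and left by step down to F.
Step in, step out in the same direction — a passing tone.

Passing tone.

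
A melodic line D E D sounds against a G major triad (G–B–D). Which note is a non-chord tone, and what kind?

The harmony at that moment is G major triad (G, B, D); E is not a chord tone.
It is approached by step up from D and left by step down to D.
Step away and step back to the same note — a neighbor tone (upper neighbor).

E is a neighbor tone.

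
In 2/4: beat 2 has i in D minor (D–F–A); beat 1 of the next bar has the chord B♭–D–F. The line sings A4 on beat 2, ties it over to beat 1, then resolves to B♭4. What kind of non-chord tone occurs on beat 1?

The harmony at that moment is B♭ major triad (B♭, D, F); A4 is not a chord tone.
It is held over (the same pitch as the preceding A4) and left by step up to B♭4.
Held over from the previous chord and resolving up by step — a retardation.

Retardation.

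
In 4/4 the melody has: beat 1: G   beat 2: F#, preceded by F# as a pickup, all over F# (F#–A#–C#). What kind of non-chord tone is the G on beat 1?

Upper neighbor tone.

The harmony at that moment is F# major triad (F#, A#, C#); G is not a chord tone.
It is approached by step up from F# and left by step down to F#.
Step away and step back to the same note — a neighbor tone (upper neighbor).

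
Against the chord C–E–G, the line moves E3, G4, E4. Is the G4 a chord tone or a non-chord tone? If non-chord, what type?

C major triad contains C, E, G; G is the fifth, so it is a chord tone.

Chord tone (the fifth of C major triad).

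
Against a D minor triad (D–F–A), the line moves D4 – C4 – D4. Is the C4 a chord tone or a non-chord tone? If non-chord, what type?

The harmony at that moment is D minor triad (D, F, A); C4 is not a chord tone.
It is approached by step down from D4 and left by step up to D4.
Step away and step back to the same note — a neighbor tone (lower neighbor).

Non-chord tone — a neighbor tone.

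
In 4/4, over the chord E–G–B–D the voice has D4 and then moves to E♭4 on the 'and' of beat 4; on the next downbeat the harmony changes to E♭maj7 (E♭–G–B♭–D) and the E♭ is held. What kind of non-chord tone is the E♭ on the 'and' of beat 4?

The harmony at that moment is E minor seventh chord (E, G, B, D); E♭4 is not a chord tone.
It is approached by step up from D4 and then sustained as the same pitch into the next harmony.
Arriving early and becoming a chord tone when the harmony changes — an anticipation.

Anticipation.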